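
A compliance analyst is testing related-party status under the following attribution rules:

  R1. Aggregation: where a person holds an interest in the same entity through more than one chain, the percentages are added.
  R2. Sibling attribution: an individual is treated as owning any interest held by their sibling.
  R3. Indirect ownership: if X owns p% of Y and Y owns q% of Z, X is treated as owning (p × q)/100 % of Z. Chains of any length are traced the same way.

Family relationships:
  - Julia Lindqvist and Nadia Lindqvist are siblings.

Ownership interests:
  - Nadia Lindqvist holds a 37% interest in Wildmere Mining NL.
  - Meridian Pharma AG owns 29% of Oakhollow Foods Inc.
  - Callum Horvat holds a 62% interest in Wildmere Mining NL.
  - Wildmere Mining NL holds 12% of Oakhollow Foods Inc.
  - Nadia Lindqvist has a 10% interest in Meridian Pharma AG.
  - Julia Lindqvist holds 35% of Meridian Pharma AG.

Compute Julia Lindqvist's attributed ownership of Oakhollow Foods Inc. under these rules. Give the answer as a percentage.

17.49%

By sibling attribution (R2), Julia Lindqvist is treated as also owning Nadia Lindqvist's interest in Meridian Pharma AG, giving 35% + 10% = 45%.
By sibling attribution (R2), Julia Lindqvist is treated as owning Nadia Lindqvist's 37% interest in Wildmere Mining NL.
Chain via Meridian Pharma AG (R3): 45% × 29% = 13.05% of Oakhollow Foods Inc.
Chain via Wildmere Mining NL (R3): 37% × 12% = 4.44% of Oakhollow Foods Inc.
Aggregating (R1): 13.05% + 4.44% = 17.49%.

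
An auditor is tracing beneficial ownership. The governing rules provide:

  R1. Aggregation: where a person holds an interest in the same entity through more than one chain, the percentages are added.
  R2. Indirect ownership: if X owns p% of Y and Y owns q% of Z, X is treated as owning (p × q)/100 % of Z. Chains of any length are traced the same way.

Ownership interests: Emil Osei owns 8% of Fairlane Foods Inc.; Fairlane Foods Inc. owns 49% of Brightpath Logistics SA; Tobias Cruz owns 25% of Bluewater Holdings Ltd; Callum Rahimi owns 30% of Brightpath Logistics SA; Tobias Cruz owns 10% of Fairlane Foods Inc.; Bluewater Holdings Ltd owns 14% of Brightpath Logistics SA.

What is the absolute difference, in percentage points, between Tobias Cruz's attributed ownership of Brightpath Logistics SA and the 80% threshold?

Chain via Bluewater Holdings Ltd (R2): 25% × 14% = 3.5% of Brightpath Logistics SA.
Chain via Fairlane Foods Inc. (R2): 10% × 49% = 4.9% of Brightpath Logistics SA.
Aggregating (R1): 3.5% + 4.9% = 8.4%.
8.4% falls short of the 80% threshold by 71.6 percentage points.

71.6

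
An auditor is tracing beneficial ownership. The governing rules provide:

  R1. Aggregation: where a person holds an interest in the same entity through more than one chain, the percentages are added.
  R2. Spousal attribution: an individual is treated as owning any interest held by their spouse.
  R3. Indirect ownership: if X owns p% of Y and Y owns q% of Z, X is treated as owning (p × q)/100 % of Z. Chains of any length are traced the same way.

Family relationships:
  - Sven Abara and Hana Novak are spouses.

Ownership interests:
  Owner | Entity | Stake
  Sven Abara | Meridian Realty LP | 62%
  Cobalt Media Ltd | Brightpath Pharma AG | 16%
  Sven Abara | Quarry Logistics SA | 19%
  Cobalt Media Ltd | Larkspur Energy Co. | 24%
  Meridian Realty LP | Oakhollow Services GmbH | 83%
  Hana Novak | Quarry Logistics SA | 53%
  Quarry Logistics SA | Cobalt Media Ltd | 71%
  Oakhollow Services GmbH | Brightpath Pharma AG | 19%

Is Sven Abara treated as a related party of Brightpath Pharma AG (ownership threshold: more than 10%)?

By spousal attribution (R2), Sven Abara is treated as also owning Hana Novak's interest in Quarry Logistics SA, giving 19% + 53% = 72%.
Chain via Quarry Logistics SA → Cobalt Media Ltd (R3): 72% × 71% × 16% = 8.1792% of Brightpath Pharma AG.
Chain via Meridian Realty LP → Oakhollow Services GmbH (R3): 62% × 83% × 19% = 9.7774% of Brightpath Pharma AG.
Aggregating (R1): 8.1792% + 9.7774% = 17.9566%.
17.9566% exceeds the 10% threshold, so Sven is a related party to Brightpath Pharma AG.

Yes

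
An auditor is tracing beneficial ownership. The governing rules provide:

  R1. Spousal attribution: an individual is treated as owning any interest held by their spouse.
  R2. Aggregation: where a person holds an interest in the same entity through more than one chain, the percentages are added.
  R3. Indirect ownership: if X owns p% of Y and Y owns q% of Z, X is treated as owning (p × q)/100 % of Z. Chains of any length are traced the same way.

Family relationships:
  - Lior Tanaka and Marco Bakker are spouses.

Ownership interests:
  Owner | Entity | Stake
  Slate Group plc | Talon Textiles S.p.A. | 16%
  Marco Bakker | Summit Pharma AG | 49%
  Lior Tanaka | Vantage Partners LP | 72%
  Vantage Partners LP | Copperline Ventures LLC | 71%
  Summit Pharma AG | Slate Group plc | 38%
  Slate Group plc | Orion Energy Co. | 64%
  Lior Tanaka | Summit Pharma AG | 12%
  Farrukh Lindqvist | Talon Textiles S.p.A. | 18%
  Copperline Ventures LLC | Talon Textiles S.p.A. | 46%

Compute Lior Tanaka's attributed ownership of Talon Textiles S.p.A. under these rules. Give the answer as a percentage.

27.224%

By spousal attribution (R1), Lior Tanaka is treated as also owning Marco Bakker's interest in Summit Pharma AG, giving 12% + 49% = 61%.
Chain via Vantage Partners LP → Copperline Ventures LLC (R3): 72% × 71% × 46% = 23.5152% of Talon Textiles S.p.A.
Chain via Summit Pharma AG → Slate Group plc (R3): 61% × 38% × 16% = 3.7088% of Talon Textiles S.p.A.
Aggregating (R2): 23.5152% + 3.7088% = 27.224%.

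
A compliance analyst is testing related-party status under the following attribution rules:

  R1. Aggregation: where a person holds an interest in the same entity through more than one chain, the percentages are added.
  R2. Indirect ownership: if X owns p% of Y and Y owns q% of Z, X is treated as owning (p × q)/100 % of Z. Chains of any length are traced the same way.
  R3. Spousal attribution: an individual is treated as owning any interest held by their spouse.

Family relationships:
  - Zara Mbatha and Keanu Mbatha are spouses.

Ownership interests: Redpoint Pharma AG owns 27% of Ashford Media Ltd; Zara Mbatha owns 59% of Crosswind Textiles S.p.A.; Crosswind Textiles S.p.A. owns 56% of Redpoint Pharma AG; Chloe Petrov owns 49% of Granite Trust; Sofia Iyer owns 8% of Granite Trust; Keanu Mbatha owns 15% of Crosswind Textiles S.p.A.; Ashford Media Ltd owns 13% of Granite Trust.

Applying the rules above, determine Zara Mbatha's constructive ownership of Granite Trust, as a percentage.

By spousal attribution (R3), Zara Mbatha is treated as also owning Keanu Mbatha's interest in Crosswind Textiles S.p.A, giving 59% + 15% = 74%.
Chain via Crosswind Textiles S.p.A. → Redpoint Pharma AG → Ashford Media Ltd (R2): 74% × 56% × 27% × 13% = 1.454544% of Granite Trust.

1.454544%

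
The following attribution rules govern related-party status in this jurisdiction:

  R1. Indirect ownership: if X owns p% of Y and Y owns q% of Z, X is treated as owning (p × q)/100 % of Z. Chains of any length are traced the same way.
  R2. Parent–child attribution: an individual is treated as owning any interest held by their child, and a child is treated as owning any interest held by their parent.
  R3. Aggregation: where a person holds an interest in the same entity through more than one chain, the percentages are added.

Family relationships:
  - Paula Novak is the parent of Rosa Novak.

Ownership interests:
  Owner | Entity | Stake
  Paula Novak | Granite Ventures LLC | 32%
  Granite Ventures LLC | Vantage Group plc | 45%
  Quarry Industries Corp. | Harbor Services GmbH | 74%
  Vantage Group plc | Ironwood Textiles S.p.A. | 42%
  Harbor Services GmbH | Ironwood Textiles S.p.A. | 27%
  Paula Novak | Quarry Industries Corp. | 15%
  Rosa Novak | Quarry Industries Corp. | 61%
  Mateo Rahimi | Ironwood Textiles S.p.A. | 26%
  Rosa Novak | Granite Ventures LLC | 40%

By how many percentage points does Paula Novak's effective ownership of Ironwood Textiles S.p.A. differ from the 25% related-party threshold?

3.7928

By parent–child attribution (R2), Paula Novak is treated as also owning Rosa Novak's interest in Granite Ventures LLC, giving 32% + 40% = 72%.
By parent–child attribution (R2), Paula Novak is treated as also owning Rosa Novak's interest in Quarry Industries Corp, giving 15% + 61% = 76%.
Chain via Granite Ventures LLC → Vantage Group plc (R1): 72% × 45% × 42% = 13.608% of Ironwood Textiles S.p.A.
Chain via Quarry Industries Corp. → Harbor Services GmbH (R1): 76% × 74% × 27% = 15.1848% of Ironwood Textiles S.p.A.
Aggregating (R3): 13.608% + 15.1848% = 28.7928%.
28.7928% exceeds the 25% threshold by 3.7928 percentage points.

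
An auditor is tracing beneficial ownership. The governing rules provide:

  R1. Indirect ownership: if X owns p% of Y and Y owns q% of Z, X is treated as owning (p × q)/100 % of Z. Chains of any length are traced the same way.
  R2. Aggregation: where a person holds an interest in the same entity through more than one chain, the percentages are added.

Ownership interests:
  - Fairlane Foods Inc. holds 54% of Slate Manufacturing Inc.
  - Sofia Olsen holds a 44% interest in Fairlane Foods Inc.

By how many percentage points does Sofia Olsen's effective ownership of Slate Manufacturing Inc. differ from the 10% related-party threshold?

13.76

Chain via Fairlane Foods Inc. (R1): 44% × 54% = 23.76% of Slate Manufacturing Inc.
23.76% exceeds the 10% threshold by 13.76 percentage points.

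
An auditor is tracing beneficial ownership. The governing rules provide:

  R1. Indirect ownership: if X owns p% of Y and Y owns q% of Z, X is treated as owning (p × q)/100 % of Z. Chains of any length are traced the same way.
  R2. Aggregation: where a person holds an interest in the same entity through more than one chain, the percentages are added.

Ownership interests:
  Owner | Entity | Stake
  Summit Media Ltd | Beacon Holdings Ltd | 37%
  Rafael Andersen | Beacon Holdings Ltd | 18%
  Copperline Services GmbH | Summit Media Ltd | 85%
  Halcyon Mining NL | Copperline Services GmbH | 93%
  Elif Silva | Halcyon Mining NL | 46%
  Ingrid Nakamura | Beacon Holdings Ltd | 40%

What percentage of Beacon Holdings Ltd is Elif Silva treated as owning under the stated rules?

13.45431%

Chain via Halcyon Mining NL → Copperline Services GmbH → Summit Media Ltd (R1): 46% × 93% × 85% × 37% = 13.45431% of Beacon Holdings Ltd.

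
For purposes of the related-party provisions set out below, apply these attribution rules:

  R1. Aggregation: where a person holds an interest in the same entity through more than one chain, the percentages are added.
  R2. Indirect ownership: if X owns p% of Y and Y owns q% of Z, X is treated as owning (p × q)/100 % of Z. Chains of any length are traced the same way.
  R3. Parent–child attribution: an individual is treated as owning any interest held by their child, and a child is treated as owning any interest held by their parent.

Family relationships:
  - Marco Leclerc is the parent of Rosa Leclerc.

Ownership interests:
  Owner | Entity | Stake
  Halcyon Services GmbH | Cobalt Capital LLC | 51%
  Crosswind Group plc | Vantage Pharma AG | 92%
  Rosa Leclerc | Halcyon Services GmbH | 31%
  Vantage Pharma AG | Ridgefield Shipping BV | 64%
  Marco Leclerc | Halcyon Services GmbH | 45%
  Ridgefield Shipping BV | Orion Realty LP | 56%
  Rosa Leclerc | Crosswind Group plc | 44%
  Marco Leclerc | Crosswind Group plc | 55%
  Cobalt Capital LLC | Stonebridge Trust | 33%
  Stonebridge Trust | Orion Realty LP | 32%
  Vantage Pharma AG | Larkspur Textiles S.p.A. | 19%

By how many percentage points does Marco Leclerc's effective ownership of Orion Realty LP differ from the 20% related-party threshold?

16.736128

By parent–child attribution (R3), Marco Leclerc is treated as also owning Rosa Leclerc's interest in Crosswind Group plc, giving 55% + 44% = 99%.
By parent–child attribution (R3), Marco Leclerc is treated as also owning Rosa Leclerc's interest in Halcyon Services GmbH, giving 45% + 31% = 76%.
Chain via Crosswind Group plc → Vantage Pharma AG → Ridgefield Shipping BV (R2): 99% × 92% × 64% × 56% = 32.643072% of Orion Realty LP.
Chain via Halcyon Services GmbH → Cobalt Capital LLC → Stonebridge Trust (R2): 76% × 51% × 33% × 32% = 4.093056% of Orion Realty LP.
Aggregating (R1): 32.643072% + 4.093056% = 36.736128%.
36.736128% exceeds the 20% threshold by 16.736128 percentage points.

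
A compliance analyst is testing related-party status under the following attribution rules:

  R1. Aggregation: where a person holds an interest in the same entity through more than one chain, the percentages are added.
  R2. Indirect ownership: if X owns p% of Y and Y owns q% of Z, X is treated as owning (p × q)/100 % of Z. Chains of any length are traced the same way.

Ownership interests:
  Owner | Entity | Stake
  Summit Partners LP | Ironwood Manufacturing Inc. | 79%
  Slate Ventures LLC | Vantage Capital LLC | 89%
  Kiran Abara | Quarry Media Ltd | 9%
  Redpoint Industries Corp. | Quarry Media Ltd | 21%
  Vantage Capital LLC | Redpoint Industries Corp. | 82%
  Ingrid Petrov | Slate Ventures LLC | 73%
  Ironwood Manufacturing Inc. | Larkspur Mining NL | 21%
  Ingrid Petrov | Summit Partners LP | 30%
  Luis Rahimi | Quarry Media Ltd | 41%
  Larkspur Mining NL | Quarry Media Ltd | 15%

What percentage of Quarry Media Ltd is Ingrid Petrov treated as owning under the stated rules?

Chain via Summit Partners LP → Ironwood Manufacturing Inc. → Larkspur Mining NL (R2): 30% × 79% × 21% × 15% = 0.74655% of Quarry Media Ltd.
Chain via Slate Ventures LLC → Vantage Capital LLC → Redpoint Industries Corp. (R2): 73% × 89% × 82% × 21% = 11.187834% of Quarry Media Ltd.
Aggregating (R1): 0.74655% + 11.187834% = 11.934384%.

11.934384%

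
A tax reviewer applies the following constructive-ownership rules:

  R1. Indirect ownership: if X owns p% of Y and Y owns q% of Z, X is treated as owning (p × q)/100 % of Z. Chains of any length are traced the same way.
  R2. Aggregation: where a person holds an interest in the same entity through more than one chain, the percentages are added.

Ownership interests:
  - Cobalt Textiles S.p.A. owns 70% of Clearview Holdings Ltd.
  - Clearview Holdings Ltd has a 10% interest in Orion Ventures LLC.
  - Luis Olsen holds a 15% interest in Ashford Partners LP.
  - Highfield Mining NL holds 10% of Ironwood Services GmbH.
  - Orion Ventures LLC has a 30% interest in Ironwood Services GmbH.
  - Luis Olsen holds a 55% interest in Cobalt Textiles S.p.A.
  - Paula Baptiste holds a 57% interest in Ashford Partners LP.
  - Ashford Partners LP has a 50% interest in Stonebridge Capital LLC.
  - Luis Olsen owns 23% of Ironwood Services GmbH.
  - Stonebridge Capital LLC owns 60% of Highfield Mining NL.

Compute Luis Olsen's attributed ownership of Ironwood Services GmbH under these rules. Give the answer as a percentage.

Chain via Ashford Partners LP → Stonebridge Capital LLC → Highfield Mining NL (R1): 15% × 50% × 60% × 10% = 0.45% of Ironwood Services GmbH.
Chain via Cobalt Textiles S.p.A. → Clearview Holdings Ltd → Orion Ventures LLC (R1): 55% × 70% × 10% × 30% = 1.155% of Ironwood Services GmbH.
Direct interest in Ironwood Services GmbH: 23%.
Aggregating (R2): 0.45% + 1.155% + 23% = 24.605%.

24.605%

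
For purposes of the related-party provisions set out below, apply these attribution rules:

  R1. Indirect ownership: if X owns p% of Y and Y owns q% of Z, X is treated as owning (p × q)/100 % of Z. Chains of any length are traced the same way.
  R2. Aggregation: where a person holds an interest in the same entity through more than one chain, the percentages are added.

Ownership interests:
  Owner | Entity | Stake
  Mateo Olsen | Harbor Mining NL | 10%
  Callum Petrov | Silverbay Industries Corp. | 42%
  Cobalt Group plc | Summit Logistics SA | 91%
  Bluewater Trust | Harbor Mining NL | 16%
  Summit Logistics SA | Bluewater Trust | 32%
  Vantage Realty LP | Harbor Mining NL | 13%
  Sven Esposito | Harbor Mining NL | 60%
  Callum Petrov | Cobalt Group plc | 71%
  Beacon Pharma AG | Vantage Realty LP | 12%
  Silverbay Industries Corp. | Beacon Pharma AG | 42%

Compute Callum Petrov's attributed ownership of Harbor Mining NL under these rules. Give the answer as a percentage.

3.583216%

Chain via Cobalt Group plc → Summit Logistics SA → Bluewater Trust (R1): 71% × 91% × 32% × 16% = 3.308032% of Harbor Mining NL.
Chain via Silverbay Industries Corp. → Beacon Pharma AG → Vantage Realty LP (R1): 42% × 42% × 12% × 13% = 0.275184% of Harbor Mining NL.
Aggregating (R2): 3.308032% + 0.275184% = 3.583216%.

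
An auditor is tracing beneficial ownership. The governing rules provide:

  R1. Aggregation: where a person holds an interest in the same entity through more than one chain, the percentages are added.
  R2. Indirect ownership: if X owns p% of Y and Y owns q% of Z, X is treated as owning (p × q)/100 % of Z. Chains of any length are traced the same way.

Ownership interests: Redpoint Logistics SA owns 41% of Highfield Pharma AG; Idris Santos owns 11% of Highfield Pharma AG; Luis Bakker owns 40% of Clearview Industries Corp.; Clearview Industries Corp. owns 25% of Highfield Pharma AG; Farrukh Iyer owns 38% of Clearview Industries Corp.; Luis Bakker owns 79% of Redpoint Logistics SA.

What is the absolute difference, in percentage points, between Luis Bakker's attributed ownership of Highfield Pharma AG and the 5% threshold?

Chain via Clearview Industries Corp. (R2): 40% × 25% = 10% of Highfield Pharma AG.
Chain via Redpoint Logistics SA (R2): 79% × 41% = 32.39% of Highfield Pharma AG.
Aggregating (R1): 10% + 32.39% = 42.39%.
42.39% exceeds the 5% threshold by 37.39 percentage points.

37.39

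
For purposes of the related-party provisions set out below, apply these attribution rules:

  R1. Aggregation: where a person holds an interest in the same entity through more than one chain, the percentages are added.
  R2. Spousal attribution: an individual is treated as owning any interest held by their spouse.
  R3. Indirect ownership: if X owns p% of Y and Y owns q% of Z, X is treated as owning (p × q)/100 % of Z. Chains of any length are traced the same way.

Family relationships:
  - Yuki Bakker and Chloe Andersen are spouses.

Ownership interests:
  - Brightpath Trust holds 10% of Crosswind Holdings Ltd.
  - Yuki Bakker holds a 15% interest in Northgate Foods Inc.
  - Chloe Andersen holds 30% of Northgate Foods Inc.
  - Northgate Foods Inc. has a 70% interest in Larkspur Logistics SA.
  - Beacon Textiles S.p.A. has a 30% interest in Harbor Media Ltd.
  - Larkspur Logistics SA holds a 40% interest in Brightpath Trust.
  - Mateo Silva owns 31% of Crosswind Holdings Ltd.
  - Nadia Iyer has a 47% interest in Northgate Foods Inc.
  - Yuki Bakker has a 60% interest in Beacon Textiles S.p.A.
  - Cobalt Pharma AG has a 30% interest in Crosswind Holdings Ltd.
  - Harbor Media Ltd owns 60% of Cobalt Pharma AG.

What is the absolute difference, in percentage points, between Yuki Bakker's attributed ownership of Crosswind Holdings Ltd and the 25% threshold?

20.5

By spousal attribution (R2), Yuki Bakker is treated as also owning Chloe Andersen's interest in Northgate Foods Inc, giving 15% + 30% = 45%.
Chain via Northgate Foods Inc. → Larkspur Logistics SA → Brightpath Trust (R3): 45% × 70% × 40% × 10% = 1.26% of Crosswind Holdings Ltd.
Chain via Beacon Textiles S.p.A. → Harbor Media Ltd → Cobalt Pharma AG (R3): 60% × 30% × 60% × 30% = 3.24% of Crosswind Holdings Ltd.
Aggregating (R1): 1.26% + 3.24% = 4.5%.
4.5% falls short of the 25% threshold by 20.5 percentage points.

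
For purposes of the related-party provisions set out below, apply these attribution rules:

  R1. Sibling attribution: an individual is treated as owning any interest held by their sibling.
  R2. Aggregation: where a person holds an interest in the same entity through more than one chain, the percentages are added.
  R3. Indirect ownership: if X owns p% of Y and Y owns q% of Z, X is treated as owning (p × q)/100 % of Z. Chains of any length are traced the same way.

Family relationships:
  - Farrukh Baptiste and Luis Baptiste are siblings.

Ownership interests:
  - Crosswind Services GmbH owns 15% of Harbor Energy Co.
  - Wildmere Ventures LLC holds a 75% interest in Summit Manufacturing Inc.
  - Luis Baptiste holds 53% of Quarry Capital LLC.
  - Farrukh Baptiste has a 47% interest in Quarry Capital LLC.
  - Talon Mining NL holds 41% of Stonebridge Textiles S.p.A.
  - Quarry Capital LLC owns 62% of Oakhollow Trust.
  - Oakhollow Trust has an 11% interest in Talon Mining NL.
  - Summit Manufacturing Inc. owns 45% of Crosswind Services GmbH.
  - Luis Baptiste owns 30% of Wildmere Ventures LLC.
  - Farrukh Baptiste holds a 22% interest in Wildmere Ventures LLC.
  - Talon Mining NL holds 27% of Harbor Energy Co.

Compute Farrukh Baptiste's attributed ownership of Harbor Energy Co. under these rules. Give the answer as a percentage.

4.4739%

By sibling attribution (R1), Farrukh Baptiste is treated as also owning Luis Baptiste's interest in Wildmere Ventures LLC, giving 22% + 30% = 52%.
By sibling attribution (R1), Farrukh Baptiste is treated as also owning Luis Baptiste's interest in Quarry Capital LLC, giving 47% + 53% = 100%.
Chain via Wildmere Ventures LLC → Summit Manufacturing Inc. → Crosswind Services GmbH (R3): 52% × 75% × 45% × 15% = 2.6325% of Harbor Energy Co.
Chain via Quarry Capital LLC → Oakhollow Trust → Talon Mining NL (R3): 100% × 62% × 11% × 27% = 1.8414% of Harbor Energy Co.
Aggregating (R2): 2.6325% + 1.8414% = 4.4739%.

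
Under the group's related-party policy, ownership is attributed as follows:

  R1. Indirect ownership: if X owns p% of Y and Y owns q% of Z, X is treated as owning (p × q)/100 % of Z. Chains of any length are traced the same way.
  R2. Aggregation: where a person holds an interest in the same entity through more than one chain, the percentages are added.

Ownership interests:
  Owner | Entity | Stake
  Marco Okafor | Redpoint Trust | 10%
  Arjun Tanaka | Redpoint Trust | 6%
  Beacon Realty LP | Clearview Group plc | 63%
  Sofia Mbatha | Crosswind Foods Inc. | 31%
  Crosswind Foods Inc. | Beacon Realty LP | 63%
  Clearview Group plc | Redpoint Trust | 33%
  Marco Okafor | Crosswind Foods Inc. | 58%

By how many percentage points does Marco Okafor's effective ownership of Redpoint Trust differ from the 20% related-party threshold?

Chain via Crosswind Foods Inc. → Beacon Realty LP → Clearview Group plc (R1): 58% × 63% × 63% × 33% = 7.596666% of Redpoint Trust.
Direct interest in Redpoint Trust: 10%.
Aggregating (R2): 7.596666% + 10% = 17.596666%.
17.596666% falls short of the 20% threshold by 2.403334 percentage points.

2.403334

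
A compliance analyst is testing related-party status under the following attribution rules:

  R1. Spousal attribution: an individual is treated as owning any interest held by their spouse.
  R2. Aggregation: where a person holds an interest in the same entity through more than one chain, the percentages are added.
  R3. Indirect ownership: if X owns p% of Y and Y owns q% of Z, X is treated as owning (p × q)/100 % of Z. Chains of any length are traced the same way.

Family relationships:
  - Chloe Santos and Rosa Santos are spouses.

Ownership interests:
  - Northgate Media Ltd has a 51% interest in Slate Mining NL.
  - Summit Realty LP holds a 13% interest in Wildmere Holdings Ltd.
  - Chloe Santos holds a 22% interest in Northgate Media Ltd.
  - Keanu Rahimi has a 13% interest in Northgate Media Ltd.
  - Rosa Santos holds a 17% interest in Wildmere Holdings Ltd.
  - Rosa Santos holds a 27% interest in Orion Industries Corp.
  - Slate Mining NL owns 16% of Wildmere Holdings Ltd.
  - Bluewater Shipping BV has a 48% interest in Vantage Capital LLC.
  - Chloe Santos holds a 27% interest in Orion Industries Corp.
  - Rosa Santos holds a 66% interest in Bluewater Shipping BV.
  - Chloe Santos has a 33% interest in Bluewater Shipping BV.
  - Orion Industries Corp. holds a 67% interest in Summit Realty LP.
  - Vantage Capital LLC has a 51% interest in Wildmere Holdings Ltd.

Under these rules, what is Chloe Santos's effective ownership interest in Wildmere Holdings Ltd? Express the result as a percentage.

47.7338%

By spousal attribution (R1), Chloe Santos is treated as also owning Rosa Santos's interest in Bluewater Shipping BV, giving 33% + 66% = 99%.
By spousal attribution (R1), Chloe Santos is treated as also owning Rosa Santos's interest in Orion Industries Corp, giving 27% + 27% = 54%.
By spousal attribution (R1), Chloe Santos is treated as owning Rosa Santos's 17% interest in Wildmere Holdings Ltd.
Chain via Northgate Media Ltd → Slate Mining NL (R3): 22% × 51% × 16% = 1.7952% of Wildmere Holdings Ltd.
Chain via Bluewater Shipping BV → Vantage Capital LLC (R3): 99% × 48% × 51% = 24.2352% of Wildmere Holdings Ltd.
Chain via Orion Industries Corp. → Summit Realty LP (R3): 54% × 67% × 13% = 4.7034% of Wildmere Holdings Ltd.
Direct interest in Wildmere Holdings Ltd: 17%.
Aggregating (R2): 1.7952% + 24.2352% + 4.7034% + 17% = 47.7338%.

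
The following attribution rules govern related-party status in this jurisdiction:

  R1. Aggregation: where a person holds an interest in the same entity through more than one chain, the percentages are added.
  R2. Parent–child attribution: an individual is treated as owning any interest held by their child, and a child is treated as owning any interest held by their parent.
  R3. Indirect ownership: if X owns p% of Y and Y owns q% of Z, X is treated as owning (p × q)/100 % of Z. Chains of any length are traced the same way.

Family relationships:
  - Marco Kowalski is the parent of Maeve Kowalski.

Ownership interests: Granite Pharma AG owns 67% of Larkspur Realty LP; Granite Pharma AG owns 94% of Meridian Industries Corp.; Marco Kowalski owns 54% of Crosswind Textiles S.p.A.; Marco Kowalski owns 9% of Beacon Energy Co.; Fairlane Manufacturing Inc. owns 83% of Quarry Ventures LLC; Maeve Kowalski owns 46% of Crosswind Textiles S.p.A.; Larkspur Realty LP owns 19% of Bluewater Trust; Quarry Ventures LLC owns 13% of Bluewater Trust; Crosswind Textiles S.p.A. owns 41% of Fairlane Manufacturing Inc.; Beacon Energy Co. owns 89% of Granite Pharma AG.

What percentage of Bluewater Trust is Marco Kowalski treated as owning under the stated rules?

5.443573%

By parent–child attribution (R2), Marco Kowalski is treated as also owning Maeve Kowalski's interest in Crosswind Textiles S.p.A, giving 54% + 46% = 100%.
Chain via Crosswind Textiles S.p.A. → Fairlane Manufacturing Inc. → Quarry Ventures LLC (R3): 100% × 41% × 83% × 13% = 4.4239% of Bluewater Trust.
Chain via Beacon Energy Co. → Granite Pharma AG → Larkspur Realty LP (R3): 9% × 89% × 67% × 19% = 1.019673% of Bluewater Trust.
Aggregating (R1): 4.4239% + 1.019673% = 5.443573%.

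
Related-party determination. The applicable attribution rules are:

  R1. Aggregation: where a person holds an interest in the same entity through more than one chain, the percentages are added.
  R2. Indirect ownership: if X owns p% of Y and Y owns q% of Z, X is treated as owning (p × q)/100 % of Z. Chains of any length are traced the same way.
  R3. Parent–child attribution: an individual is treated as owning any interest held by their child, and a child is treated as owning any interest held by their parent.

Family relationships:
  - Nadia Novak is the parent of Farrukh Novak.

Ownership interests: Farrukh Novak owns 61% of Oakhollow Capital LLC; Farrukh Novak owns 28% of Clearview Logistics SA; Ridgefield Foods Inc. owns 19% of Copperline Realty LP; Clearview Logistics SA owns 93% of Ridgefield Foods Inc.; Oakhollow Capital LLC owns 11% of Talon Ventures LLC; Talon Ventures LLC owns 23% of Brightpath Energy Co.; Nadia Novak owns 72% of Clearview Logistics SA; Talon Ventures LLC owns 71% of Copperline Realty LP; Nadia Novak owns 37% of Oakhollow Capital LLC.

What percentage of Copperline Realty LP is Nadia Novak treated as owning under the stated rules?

25.3238%

By parent–child attribution (R3), Nadia Novak is treated as also owning Farrukh Novak's interest in Clearview Logistics SA, giving 72% + 28% = 100%.
By parent–child attribution (R3), Nadia Novak is treated as also owning Farrukh Novak's interest in Oakhollow Capital LLC, giving 37% + 61% = 98%.
Chain via Clearview Logistics SA → Ridgefield Foods Inc. (R2): 100% × 93% × 19% = 17.67% of Copperline Realty LP.
Chain via Oakhollow Capital LLC → Talon Ventures LLC (R2): 98% × 11% × 71% = 7.6538% of Copperline Realty LP.
Aggregating (R1): 17.67% + 7.6538% = 25.3238%.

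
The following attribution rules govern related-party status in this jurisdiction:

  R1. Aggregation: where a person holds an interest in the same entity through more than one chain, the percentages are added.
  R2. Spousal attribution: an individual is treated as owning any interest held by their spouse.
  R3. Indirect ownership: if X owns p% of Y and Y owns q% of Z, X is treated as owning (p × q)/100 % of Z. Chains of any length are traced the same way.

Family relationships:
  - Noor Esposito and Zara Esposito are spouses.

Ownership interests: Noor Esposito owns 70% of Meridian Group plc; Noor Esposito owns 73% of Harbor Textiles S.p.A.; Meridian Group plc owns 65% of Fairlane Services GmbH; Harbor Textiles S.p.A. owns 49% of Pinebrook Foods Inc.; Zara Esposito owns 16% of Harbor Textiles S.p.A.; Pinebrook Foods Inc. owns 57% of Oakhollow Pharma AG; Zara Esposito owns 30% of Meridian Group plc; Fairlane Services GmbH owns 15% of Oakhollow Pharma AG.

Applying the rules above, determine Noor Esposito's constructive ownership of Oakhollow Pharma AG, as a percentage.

34.6077%

By spousal attribution (R2), Noor Esposito is treated as also owning Zara Esposito's interest in Harbor Textiles S.p.A, giving 73% + 16% = 89%.
By spousal attribution (R2), Noor Esposito is treated as also owning Zara Esposito's interest in Meridian Group plc, giving 70% + 30% = 100%.
Chain via Harbor Textiles S.p.A. → Pinebrook Foods Inc. (R3): 89% × 49% × 57% = 24.8577% of Oakhollow Pharma AG.
Chain via Meridian Group plc → Fairlane Services GmbH (R3): 100% × 65% × 15% = 9.75% of Oakhollow Pharma AG.
Aggregating (R1): 24.8577% + 9.75% = 34.6077%.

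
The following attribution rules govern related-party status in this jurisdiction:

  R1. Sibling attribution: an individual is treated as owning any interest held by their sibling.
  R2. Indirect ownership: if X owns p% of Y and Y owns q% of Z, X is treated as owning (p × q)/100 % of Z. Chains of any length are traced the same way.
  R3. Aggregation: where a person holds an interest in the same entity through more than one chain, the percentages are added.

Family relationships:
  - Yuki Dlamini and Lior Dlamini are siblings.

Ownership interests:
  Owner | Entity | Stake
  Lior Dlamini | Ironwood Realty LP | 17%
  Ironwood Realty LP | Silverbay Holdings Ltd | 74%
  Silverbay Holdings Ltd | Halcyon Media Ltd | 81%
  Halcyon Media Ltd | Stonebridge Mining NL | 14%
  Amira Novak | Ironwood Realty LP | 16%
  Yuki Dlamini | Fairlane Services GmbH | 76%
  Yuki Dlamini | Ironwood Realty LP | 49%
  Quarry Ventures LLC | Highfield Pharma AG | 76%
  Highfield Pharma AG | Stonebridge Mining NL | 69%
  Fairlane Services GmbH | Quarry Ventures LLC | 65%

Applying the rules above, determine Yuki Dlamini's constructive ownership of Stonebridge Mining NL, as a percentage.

31.443816%

By sibling attribution (R1), Yuki Dlamini is treated as also owning Lior Dlamini's interest in Ironwood Realty LP, giving 49% + 17% = 66%.
Chain via Fairlane Services GmbH → Quarry Ventures LLC → Highfield Pharma AG (R2): 76% × 65% × 76% × 69% = 25.90536% of Stonebridge Mining NL.
Chain via Ironwood Realty LP → Silverbay Holdings Ltd → Halcyon Media Ltd (R2): 66% × 74% × 81% × 14% = 5.538456% of Stonebridge Mining NL.
Aggregating (R3): 25.90536% + 5.538456% = 31.443816%.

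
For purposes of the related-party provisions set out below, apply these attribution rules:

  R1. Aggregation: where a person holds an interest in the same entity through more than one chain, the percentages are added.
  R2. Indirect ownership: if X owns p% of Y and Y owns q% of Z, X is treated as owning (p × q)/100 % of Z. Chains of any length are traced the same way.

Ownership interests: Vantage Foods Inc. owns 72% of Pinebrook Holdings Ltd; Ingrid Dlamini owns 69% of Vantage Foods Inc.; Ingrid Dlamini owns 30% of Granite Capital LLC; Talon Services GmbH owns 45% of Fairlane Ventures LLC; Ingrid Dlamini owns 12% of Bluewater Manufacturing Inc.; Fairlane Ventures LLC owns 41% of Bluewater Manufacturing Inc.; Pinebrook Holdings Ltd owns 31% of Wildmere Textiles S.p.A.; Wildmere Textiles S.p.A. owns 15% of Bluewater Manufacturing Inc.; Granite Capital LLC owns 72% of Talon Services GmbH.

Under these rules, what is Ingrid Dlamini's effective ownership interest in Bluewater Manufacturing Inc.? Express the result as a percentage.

Chain via Vantage Foods Inc. → Pinebrook Holdings Ltd → Wildmere Textiles S.p.A. (R2): 69% × 72% × 31% × 15% = 2.31012% of Bluewater Manufacturing Inc.
Chain via Granite Capital LLC → Talon Services GmbH → Fairlane Ventures LLC (R2): 30% × 72% × 45% × 41% = 3.9852% of Bluewater Manufacturing Inc.
Direct interest in Bluewater Manufacturing Inc: 12%.
Aggregating (R1): 2.31012% + 3.9852% + 12% = 18.29532%.

18.29532%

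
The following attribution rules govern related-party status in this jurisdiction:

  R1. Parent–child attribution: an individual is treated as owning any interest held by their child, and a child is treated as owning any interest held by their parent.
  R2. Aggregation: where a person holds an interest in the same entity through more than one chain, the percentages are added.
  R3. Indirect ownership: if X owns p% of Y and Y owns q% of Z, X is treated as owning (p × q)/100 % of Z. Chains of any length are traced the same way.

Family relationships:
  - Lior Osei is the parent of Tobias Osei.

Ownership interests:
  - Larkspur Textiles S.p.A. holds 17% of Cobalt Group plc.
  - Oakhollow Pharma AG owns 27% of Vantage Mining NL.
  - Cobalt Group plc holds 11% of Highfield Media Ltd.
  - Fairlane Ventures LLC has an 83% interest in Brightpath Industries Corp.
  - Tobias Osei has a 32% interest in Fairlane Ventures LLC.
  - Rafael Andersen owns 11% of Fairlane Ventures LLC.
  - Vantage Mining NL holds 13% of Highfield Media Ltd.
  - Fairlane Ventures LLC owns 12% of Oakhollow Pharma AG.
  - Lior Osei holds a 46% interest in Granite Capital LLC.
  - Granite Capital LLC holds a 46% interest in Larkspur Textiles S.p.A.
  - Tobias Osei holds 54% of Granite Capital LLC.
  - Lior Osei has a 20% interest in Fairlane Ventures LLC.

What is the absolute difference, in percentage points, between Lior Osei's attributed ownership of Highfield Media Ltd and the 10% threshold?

By parent–child attribution (R1), Lior Osei is treated as also owning Tobias Osei's interest in Granite Capital LLC, giving 46% + 54% = 100%.
By parent–child attribution (R1), Lior Osei is treated as also owning Tobias Osei's interest in Fairlane Ventures LLC, giving 20% + 32% = 52%.
Chain via Granite Capital LLC → Larkspur Textiles S.p.A. → Cobalt Group plc (R3): 100% × 46% × 17% × 11% = 0.8602% of Highfield Media Ltd.
Chain via Fairlane Ventures LLC → Oakhollow Pharma AG → Vantage Mining NL (R3): 52% × 12% × 27% × 13% = 0.219024% of Highfield Media Ltd.
Aggregating (R2): 0.8602% + 0.219024% = 1.079224%.
1.079224% falls short of the 10% threshold by 8.920776 percentage points.

8.920776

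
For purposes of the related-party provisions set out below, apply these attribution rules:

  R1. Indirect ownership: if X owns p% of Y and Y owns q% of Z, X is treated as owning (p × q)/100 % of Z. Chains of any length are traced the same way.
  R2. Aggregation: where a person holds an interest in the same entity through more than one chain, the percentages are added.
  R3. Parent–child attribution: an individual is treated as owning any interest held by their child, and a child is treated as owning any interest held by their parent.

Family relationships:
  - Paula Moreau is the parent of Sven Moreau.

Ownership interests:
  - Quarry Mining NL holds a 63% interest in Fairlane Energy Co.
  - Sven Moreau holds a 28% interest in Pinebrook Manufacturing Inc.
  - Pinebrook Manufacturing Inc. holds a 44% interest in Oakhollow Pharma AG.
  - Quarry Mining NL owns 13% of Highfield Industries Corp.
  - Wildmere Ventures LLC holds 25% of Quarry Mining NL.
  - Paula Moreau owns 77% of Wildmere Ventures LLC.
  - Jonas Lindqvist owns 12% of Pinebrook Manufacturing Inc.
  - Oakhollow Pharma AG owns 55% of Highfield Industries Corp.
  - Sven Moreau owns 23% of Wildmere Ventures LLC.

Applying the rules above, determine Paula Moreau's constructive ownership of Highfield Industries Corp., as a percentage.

By parent–child attribution (R3), Paula Moreau is treated as also owning Sven Moreau's interest in Wildmere Ventures LLC, giving 77% + 23% = 100%.
By parent–child attribution (R3), Paula Moreau is treated as owning Sven Moreau's 28% interest in Pinebrook Manufacturing Inc.
Chain via Wildmere Ventures LLC → Quarry Mining NL (R1): 100% × 25% × 13% = 3.25% of Highfield Industries Corp.
Chain via Pinebrook Manufacturing Inc. → Oakhollow Pharma AG (R1): 28% × 44% × 55% = 6.776% of Highfield Industries Corp.
Aggregating (R2): 3.25% + 6.776% = 10.026%.

10.026%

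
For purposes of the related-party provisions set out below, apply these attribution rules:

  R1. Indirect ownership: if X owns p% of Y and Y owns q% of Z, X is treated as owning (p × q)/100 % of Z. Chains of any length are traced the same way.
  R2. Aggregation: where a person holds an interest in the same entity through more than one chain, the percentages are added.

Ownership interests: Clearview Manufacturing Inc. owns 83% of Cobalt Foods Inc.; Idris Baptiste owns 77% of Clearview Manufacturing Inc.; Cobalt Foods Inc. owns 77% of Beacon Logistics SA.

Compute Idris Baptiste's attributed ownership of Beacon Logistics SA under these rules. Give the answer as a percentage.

Chain via Clearview Manufacturing Inc. → Cobalt Foods Inc. (R1): 77% × 83% × 77% = 49.2107% of Beacon Logistics SA.

49.2107%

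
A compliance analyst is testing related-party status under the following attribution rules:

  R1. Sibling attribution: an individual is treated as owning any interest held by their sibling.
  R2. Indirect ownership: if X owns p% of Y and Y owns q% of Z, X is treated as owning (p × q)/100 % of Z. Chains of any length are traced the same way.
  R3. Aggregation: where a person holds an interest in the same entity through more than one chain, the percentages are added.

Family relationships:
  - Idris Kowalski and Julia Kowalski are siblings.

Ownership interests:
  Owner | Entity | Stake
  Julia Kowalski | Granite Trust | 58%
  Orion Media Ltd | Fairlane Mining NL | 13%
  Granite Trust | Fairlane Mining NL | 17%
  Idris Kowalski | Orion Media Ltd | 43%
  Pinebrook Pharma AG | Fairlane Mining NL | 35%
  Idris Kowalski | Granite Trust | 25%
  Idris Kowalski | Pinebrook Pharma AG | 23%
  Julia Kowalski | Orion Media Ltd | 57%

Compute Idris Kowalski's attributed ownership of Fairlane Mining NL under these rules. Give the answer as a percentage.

By sibling attribution (R1), Idris Kowalski is treated as also owning Julia Kowalski's interest in Granite Trust, giving 25% + 58% = 83%.
By sibling attribution (R1), Idris Kowalski is treated as also owning Julia Kowalski's interest in Orion Media Ltd, giving 43% + 57% = 100%.
Chain via Granite Trust (R2): 83% × 17% = 14.11% of Fairlane Mining NL.
Chain via Pinebrook Pharma AG (R2): 23% × 35% = 8.05% of Fairlane Mining NL.
Chain via Orion Media Ltd (R2): 100% × 13% = 13% of Fairlane Mining NL.
Aggregating (R3): 14.11% + 8.05% + 13% = 35.16%.

35.16%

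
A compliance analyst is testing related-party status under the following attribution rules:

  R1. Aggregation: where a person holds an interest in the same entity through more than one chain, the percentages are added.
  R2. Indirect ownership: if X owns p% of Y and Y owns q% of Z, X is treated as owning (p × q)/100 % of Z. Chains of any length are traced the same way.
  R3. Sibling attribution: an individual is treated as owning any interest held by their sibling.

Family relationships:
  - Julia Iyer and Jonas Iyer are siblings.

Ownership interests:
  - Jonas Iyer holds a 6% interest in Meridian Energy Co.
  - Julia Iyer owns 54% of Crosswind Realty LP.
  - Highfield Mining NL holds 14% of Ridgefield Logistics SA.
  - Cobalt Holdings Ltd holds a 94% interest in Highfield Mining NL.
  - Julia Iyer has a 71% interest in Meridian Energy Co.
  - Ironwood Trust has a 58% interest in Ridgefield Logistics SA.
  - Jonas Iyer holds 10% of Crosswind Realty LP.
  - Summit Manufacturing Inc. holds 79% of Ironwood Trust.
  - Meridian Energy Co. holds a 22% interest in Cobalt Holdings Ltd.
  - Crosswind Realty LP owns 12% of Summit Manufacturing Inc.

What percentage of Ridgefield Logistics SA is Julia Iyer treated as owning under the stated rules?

By sibling attribution (R3), Julia Iyer is treated as also owning Jonas Iyer's interest in Meridian Energy Co, giving 71% + 6% = 77%.
By sibling attribution (R3), Julia Iyer is treated as also owning Jonas Iyer's interest in Crosswind Realty LP, giving 54% + 10% = 64%.
Chain via Meridian Energy Co. → Cobalt Holdings Ltd → Highfield Mining NL (R2): 77% × 22% × 94% × 14% = 2.229304% of Ridgefield Logistics SA.
Chain via Crosswind Realty LP → Summit Manufacturing Inc. → Ironwood Trust (R2): 64% × 12% × 79% × 58% = 3.518976% of Ridgefield Logistics SA.
Aggregating (R1): 2.229304% + 3.518976% = 5.74828%.

5.74828%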